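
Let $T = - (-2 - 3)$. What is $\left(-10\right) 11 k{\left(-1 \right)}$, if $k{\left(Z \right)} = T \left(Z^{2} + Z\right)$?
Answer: $0$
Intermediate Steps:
$T = 5$ ($T = \left(-1\right) \left(-5\right) = 5$)
$k{\left(Z \right)} = 5 Z + 5 Z^{2}$ ($k{\left(Z \right)} = 5 \left(Z^{2} + Z\right) = 5 \left(Z + Z^{2}\right) = 5 Z + 5 Z^{2}$)
$\left(-10\right) 11 k{\left(-1 \right)} = \left(-10\right) 11 \cdot 5 \left(-1\right) \left(1 - 1\right) = - 110 \cdot 5 \left(-1\right) 0 = \left(-110\right) 0 = 0$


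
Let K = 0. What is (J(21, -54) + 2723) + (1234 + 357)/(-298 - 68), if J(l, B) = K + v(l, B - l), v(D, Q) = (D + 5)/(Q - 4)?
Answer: 78597617/28914 ≈ 2718.3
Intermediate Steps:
v(D, Q) = (5 + D)/(-4 + Q)
J(l, B) = (5 + l)/(-4 + B - l) (J(l, B) = 0 + (5 + l)/(-4 + (B - l)) = 0 + (5 + l)/(-4 + B - l) = (5 + l)/(-4 + B - l))
(J(21, -54) + 2723) + (1234 + 357)/(-298 - 68) = ((-5 - 1*21)/(4 + 21 - 1*(-54)) + 2723) + (1234 + 357)/(-298 - 68) = ((-5 - 21)/(4 + 21 + 54) + 2723) + 1591/(-366) = (-26/79 + 2723) + 1591*(-1/366) = ((1/79)*(-26) + 2723) - 1591/366 = (-26/79 + 2723) - 1591/366 = 215091/79 - 1591/366 = 78597617/28914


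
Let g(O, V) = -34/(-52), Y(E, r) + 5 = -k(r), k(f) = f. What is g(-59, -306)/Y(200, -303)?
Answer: 17/7748 ≈ 0.0021941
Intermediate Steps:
Y(E, r) = -5 - r
g(O, V) = 17/26 (g(O, V) = -34*(-1/52) = 17/26)
g(-59, -306)/Y(200, -303) = 17/(26*(-5 - 1*(-303))) = 17/(26*(-5 + 303)) = (17/26)/298 = (17/26)*(1/298) = 17/7748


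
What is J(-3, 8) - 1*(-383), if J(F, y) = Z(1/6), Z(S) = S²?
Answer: 13789/36 ≈ 383.03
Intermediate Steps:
J(F, y) = 1/36 (J(F, y) = (1/6)² = (⅙)² = 1/36)
J(-3, 8) - 1*(-383) = 1/36 - 1*(-383) = 1/36 + 383 = 13789/36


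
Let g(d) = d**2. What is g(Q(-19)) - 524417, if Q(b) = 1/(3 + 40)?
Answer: -969647032/1849 ≈ -5.2442e+5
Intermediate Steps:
Q(b) = 1/43
g(Q(-19)) - 524417 = (1/43)**2 - 524417 = 1/1849 - 524417 = -969647032/1849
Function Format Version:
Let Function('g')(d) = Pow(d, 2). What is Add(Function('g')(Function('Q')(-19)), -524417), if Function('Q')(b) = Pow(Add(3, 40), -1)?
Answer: Rational(-969647032, 1849) ≈ -5.2442e+5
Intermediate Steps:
Function('Q')(b) = Rational(1, 43) (Function('Q')(b) = Pow(43, -1) = Rational(1, 43))
Add(Function('g')(Function('Q')(-19)), -524417) = Add(Pow(Rational(1, 43), 2), -524417) = Add(Rational(1, 1849), -524417) = Rational(-969647032, 1849)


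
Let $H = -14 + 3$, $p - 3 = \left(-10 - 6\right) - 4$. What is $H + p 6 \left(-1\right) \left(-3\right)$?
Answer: $-317$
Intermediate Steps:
$p = -17$ ($p = 3 - 20 = -17$)
$H = -11$
$H + p 6 \left(-1\right) \left(-3\right) = -11 - 17 \cdot 6 \left(-1\right) \left(-3\right) = -11 - 17 \left(\left(-6\right) \left(-3\right)\right) = -11 - 306 = -317$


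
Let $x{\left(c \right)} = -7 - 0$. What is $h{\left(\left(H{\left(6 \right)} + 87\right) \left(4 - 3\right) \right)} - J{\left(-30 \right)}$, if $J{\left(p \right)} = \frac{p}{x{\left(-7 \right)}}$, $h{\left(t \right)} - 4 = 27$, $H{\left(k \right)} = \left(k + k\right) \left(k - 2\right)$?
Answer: $\frac{187}{7} \approx 26.714$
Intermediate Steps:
$x{\left(c \right)} = -7$ ($x{\left(c \right)} = -7 + 0 = -7$)
$H{\left(k \right)} = 2 k \left(-2 + k\right)$
$h{\left(t \right)} = 31$ ($h{\left(t \right)} = 4 + 27 = 31$)
$J{\left(p \right)} = - \frac{p}{7}$ ($J{\left(p \right)} = \frac{p}{-7} = p \left(- \frac{1}{7}\right) = - \frac{p}{7}$)
$h{\left(\left(H{\left(6 \right)} + 87\right) \left(4 - 3\right) \right)} - J{\left(-30 \right)} = 31 - \left(- \frac{1}{7}\right) \left(-30\right) = 31 - \frac{30}{7} = \frac{187}{7}$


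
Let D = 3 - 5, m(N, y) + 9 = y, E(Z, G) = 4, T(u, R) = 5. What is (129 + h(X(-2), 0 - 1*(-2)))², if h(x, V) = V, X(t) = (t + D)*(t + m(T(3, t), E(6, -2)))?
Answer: 17161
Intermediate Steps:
m(N, y) = -9 + y
D = -2
X(t) = (-5 + t)*(-2 + t) (X(t) = (t - 2)*(t + (-9 + 4)) = (-2 + t)*(t - 5) = (-2 + t)*(-5 + t) = (-5 + t)*(-2 + t))
(129 + h(X(-2), 0 - 1*(-2)))² = (129 + (0 - 1*(-2)))² = (129 + (0 + 2))² = (129 + 2)² = 131² = 17161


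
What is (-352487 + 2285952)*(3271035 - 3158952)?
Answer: 216708557595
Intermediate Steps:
(-352487 + 2285952)*(3271035 - 3158952) = 1933465*112083 = 216708557595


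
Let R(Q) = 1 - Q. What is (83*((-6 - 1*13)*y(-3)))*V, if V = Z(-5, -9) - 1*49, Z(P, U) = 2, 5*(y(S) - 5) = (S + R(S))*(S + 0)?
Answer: 1630618/5 ≈ 3.2612e+5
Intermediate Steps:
y(S) = 5 + S/5 (y(S) = 5 + ((S + (1 - S))*(S + 0))/5 = 5 + (1*S)/5 = 5 + S/5)
V = -47 (V = 2 - 1*49 = 2 - 49 = -47)
(83*((-6 - 1*13)*y(-3)))*V = (83*((-6 - 1*13)*(5 + (⅕)*(-3))))*(-47) = (83*((-6 - 13)*(5 - ⅗)))*(-47) = (83*(-19*22/5))*(-47) = (83*(-418/5))*(-47) = -34694/5*(-47) = 1630618/5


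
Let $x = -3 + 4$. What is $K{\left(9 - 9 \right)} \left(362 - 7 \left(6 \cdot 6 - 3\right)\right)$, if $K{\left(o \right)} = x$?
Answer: $131$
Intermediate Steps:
$x = 1$
$K{\left(o \right)} = 1$
$K{\left(9 - 9 \right)} \left(362 - 7 \left(6 \cdot 6 - 3\right)\right) = 1 \left(362 - 7 \left(6 \cdot 6 - 3\right)\right) = 1 \left(362 - 7 \left(36 - 3\right)\right) = 1 \left(362 - 231\right) = 1 \cdot 131 = 131$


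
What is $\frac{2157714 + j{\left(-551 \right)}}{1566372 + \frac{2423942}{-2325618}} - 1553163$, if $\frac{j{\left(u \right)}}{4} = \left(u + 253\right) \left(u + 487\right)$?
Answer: $- \frac{2828913342447906633}{1821390246977} \approx -1.5532 \cdot 10^{6}$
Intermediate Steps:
$j{\left(u \right)} = 4 \left(253 + u\right) \left(487 + u\right)$ ($j{\left(u \right)} = 4 \left(u + 253\right) \left(u + 487\right) = 4 \left(253 + u\right) \left(487 + u\right)$)
$\frac{2157714 + j{\left(-551 \right)}}{1566372 + \frac{2423942}{-2325618}} - 1553163 = \frac{2157714 + \left(492844 + 4 \left(-551\right)^{2} + 2960 \left(-551\right)\right)}{1566372 + \frac{2423942}{-2325618}} - 1553163 = \frac{2157714 + \left(492844 + 4 \cdot 303601 - 1630960\right)}{1566372 + 2423942 \left(- \frac{1}{2325618}\right)} - 1553163 = \frac{2157714 + \left(492844 + 1214404 - 1630960\right)}{1566372 - \frac{1211971}{1162809}} - 1553163 = \frac{2157714 + 76288}{\frac{1821390246977}{1162809}} - 1553163 = 2234002 \cdot \frac{1162809}{1821390246977} - 1553163 = \frac{2597717631618}{1821390246977} - 1553163 = - \frac{2828913342447906633}{1821390246977}$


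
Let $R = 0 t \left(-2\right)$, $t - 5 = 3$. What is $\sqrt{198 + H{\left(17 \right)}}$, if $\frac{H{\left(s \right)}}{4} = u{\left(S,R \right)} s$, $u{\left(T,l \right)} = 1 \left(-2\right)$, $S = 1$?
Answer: $\sqrt{62} \approx 7.874$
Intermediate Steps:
$t = 8$ ($t = 5 + 3 = 8$)
$R = 0$ ($R = 0 \cdot 8 \left(-2\right) = 0 \left(-2\right) = 0$)
$u{\left(T,l \right)} = -2$
$H{\left(s \right)} = - 8 s$ ($H{\left(s \right)} = 4 \left(- 2 s\right) = - 8 s$)
$\sqrt{198 + H{\left(17 \right)}} = \sqrt{198 - 136} = \sqrt{62}$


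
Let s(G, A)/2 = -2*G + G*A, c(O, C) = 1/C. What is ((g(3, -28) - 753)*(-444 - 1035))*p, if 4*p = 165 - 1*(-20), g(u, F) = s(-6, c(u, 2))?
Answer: 201107025/4 ≈ 5.0277e+7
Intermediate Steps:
s(G, A) = -4*G + 2*A*G (s(G, A) = 2*(-2*G + G*A) = 2*(-2*G + A*G) = -4*G + 2*A*G)
g(u, F) = 18 (g(u, F) = 2*(-6)*(-2 + 1/2) = 2*(-6)*(-2 + ½) = 2*(-6)*(-3/2) = 18)
p = 185/4 (p = (165 - 1*(-20))/4 = (165 + 20)/4 = (¼)*185 = 185/4 ≈ 46.250)
((g(3, -28) - 753)*(-444 - 1035))*p = ((18 - 753)*(-444 - 1035))*(185/4) = -735*(-1479)*(185/4) = 1087065*(185/4) = 201107025/4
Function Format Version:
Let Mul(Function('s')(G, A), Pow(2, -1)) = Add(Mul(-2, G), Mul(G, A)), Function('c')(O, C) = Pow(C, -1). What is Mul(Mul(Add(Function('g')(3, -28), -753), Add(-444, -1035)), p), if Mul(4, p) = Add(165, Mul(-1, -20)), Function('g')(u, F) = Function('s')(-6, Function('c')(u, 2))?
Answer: Rational(201107025, 4) ≈ 5.0277e+7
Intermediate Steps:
Function('s')(G, A) = Add(Mul(-4, G), Mul(2, A, G)) (Function('s')(G, A) = Mul(2, Add(Mul(-2, G), Mul(G, A))) = Mul(2, Add(Mul(-2, G), Mul(A, G))) = Add(Mul(-4, G), Mul(2, A, G)))
Function('g')(u, F) = 18 (Function('g')(u, F) = Mul(2, -6, Add(-2, Pow(2, -1))) = Mul(2, -6, Add(-2, Rational(1, 2))) = Mul(2, -6, Rational(-3, 2)) = 18)
p = Rational(185, 4) (p = Mul(Rational(1, 4), Add(165, Mul(-1, -20))) = Mul(Rational(1, 4), Add(165, 20)) = Mul(Rational(1, 4), 185) = Rational(185, 4) ≈ 46.250)
Mul(Mul(Add(Function('g')(3, -28), -753), Add(-444, -1035)), p) = Mul(Mul(Add(18, -753), Add(-444, -1035)), Rational(185, 4)) = Mul(Mul(-735, -1479), Rational(185, 4)) = Mul(1087065, Rational(185, 4)) = Rational(201107025, 4)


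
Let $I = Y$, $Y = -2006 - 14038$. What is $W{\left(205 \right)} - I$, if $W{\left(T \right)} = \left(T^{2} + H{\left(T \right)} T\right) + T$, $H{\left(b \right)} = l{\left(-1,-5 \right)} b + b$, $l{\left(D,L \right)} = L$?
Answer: $-109826$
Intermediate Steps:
$H{\left(b \right)} = - 4 b$ ($H{\left(b \right)} = - 5 b + b = - 4 b$)
$Y = -16044$ ($Y = -2006 - 14038 = -16044$)
$W{\left(T \right)} = T - 3 T^{2}$ ($W{\left(T \right)} = \left(T^{2} + - 4 T T\right) + T = \left(T^{2} - 4 T^{2}\right) + T = - 3 T^{2} + T = T - 3 T^{2}$)
$I = -16044$
$W{\left(205 \right)} - I = 205 \left(1 - 615\right) - -16044 = 205 \left(1 - 615\right) + 16044 = 205 \left(-614\right) + 16044 = -125870 + 16044 = -109826$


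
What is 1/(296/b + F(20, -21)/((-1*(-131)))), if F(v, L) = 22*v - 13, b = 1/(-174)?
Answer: -131/6746597 ≈ -1.9417e-5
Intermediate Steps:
b = -1/174 ≈ -0.0057471
F(v, L) = -13 + 22*v
1/(296/b + F(20, -21)/((-1*(-131)))) = 1/(296/(-1/174) + (-13 + 22*20)/((-1*(-131)))) = 1/(296*(-174) + (-13 + 440)/131) = 1/(-51504 + 427*(1/131)) = 1/(-51504 + 427/131) = 1/(-6746597/131) = -131/6746597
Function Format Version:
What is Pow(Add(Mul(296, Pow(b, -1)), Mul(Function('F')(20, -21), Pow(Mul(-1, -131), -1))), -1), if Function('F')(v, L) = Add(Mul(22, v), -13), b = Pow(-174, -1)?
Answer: Rational(-131, 6746597) ≈ -1.9417e-5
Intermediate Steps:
b = Rational(-1, 174) ≈ -0.0057471
Function('F')(v, L) = Add(-13, Mul(22, v))
Pow(Add(Mul(296, Pow(b, -1)), Mul(Function('F')(20, -21), Pow(Mul(-1, -131), -1))), -1) = Pow(Add(Mul(296, Pow(Rational(-1, 174), -1)), Mul(Add(-13, Mul(22, 20)), Pow(Mul(-1, -131), -1))), -1) = Pow(Add(Mul(296, -174), Mul(Add(-13, 440), Pow(131, -1))), -1) = Pow(Add(-51504, Mul(427, Rational(1, 131))), -1) = Pow(Add(-51504, Rational(427, 131)), -1) = Pow(Rational(-6746597, 131), -1) = Rational(-131, 6746597)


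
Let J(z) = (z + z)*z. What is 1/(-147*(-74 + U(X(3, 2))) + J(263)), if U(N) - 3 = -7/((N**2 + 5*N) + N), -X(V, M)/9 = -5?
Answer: 765/113813218 ≈ 6.7215e-6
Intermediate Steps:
X(V, M) = 45 (X(V, M) = -9*(-5) = 45)
U(N) = 3 - 7/(N**2 + 6*N) (U(N) = 3 - 7/((N**2 + 5*N) + N) = 3 - 7/(N**2 + 6*N))
J(z) = 2*z**2 (J(z) = (2*z)*z = 2*z**2)
1/(-147*(-74 + U(X(3, 2))) + J(263)) = 1/(-147*(-74 + (-7 + 3*45**2 + 18*45)/(45*(6 + 45))) + 2*263**2) = 1/(-147*(-74 + (1/45)*(-7 + 3*2025 + 810)/51) + 2*69169) = 1/(-147*(-74 + (1/45)*(1/51)*(-7 + 6075 + 810)) + 138338) = 1/(-147*(-74 + (1/45)*(1/51)*6878) + 138338) = 1/(-147*(-74 + 6878/2295) + 138338) = 1/(-147*(-162952/2295) + 138338) = 1/(7984648/765 + 138338) = 1/(113813218/765) = 765/113813218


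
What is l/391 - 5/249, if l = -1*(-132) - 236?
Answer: -27851/97359 ≈ -0.28607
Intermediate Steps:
l = -104 (l = 132 - 236 = -104)
l/391 - 5/249 = -104/391 - 5/249 = -27851/97359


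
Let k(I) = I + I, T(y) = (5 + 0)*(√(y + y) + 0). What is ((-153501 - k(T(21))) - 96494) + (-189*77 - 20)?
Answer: -264568 - 10*√42 ≈ -2.6463e+5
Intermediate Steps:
T(y) = 5*√2*√y (T(y) = 5*(√(2*y) + 0) = 5*(√2*√y + 0) = 5*(√2*√y) = 5*√2*√y)
k(I) = 2*I
((-153501 - k(T(21))) - 96494) + (-189*77 - 20) = ((-153501 - 2*5*√2*√21) - 96494) + (-189*77 - 20) = ((-153501 - 2*5*√42) - 96494) + (-14553 - 20) = ((-153501 - 10*√42) - 96494) - 14573 = (-249995 - 10*√42) - 14573 = -264568 - 10*√42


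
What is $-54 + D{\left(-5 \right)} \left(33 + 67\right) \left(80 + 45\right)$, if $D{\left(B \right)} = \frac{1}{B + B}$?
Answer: $-1304$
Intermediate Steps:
$D{\left(B \right)} = \frac{1}{2 B}$
$-54 + D{\left(-5 \right)} \left(33 + 67\right) \left(80 + 45\right) = -54 + \frac{1}{2 \left(-5\right)} \left(33 + 67\right) \left(80 + 45\right) = -54 + \frac{1}{2} \left(- \frac{1}{5}\right) 100 \cdot 125 = -54 - 1250 = -1304$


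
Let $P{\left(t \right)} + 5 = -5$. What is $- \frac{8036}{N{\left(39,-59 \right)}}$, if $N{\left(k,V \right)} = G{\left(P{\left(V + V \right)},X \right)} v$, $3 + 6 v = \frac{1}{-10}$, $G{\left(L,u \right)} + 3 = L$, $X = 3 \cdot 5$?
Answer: $- \frac{482160}{403} \approx -1196.4$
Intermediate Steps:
$P{\left(t \right)} = -10$ ($P{\left(t \right)} = -5 - 5 = -10$)
$X = 15$
$G{\left(L,u \right)} = -3 + L$
$v = - \frac{31}{60}$ ($v = - \frac{1}{2} + \frac{1}{6 \left(-10\right)} = - \frac{1}{2} + \frac{1}{6} \left(- \frac{1}{10}\right) = - \frac{1}{2} - \frac{1}{60} = - \frac{31}{60} \approx -0.51667$)
$N{\left(k,V \right)} = \frac{403}{60}$ ($N{\left(k,V \right)} = \left(-3 - 10\right) \left(- \frac{31}{60}\right) = \left(-13\right) \left(- \frac{31}{60}\right) = \frac{403}{60}$)
$- \frac{8036}{N{\left(39,-59 \right)}} = - \frac{8036}{\frac{403}{60}} = \left(-8036\right) \frac{60}{403} = - \frac{482160}{403}$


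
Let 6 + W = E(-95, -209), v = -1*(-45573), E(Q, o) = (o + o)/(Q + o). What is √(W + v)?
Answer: √729094/4 ≈ 213.47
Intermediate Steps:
E(Q, o) = 2*o/(Q + o) (E(Q, o) = (2*o)/(Q + o) = 2*o/(Q + o))
v = 45573
W = -37/8 (W = -6 + 2*(-209)/(-95 - 209) = -6 + 2*(-209)/(-304) = -6 + 2*(-209)*(-1/304) = -6 + 11/8 = -37/8 ≈ -4.6250)
√(W + v) = √(-37/8 + 45573) = √(364547/8) = √729094/4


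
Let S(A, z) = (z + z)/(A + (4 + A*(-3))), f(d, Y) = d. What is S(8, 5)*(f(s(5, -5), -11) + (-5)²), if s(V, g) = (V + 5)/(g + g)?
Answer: -20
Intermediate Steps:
s(V, g) = (5 + V)/(2*g) (s(V, g) = (5 + V)/((2*g)) = (5 + V)*(1/(2*g)) = (5 + V)/(2*g))
S(A, z) = 2*z/(4 - 2*A) (S(A, z) = (2*z)/(A + (4 - 3*A)) = (2*z)/(4 - 2*A) = 2*z/(4 - 2*A))
S(8, 5)*(f(s(5, -5), -11) + (-5)²) = (-1*5/(-2 + 8))*((½)*(5 + 5)/(-5) + (-5)²) = (-1*5/6)*((½)*(-⅕)*10 + 25) = (-1*5*⅙)*(-1 + 25) = -⅚*24 = -20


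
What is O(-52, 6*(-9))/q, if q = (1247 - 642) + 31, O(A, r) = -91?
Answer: -91/636 ≈ -0.14308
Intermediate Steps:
q = 636 (q = 605 + 31 = 636)
O(-52, 6*(-9))/q = -91/636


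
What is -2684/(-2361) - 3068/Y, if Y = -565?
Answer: 8760008/1333965 ≈ 6.5669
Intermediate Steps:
-2684/(-2361) - 3068/Y = -2684/(-2361) - 3068/(-565) = -2684*(-1/2361) - 3068*(-1/565) = 2684/2361 + 3068/565 = 8760008/1333965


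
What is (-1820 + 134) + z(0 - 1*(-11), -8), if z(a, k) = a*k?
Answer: -1774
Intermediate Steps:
(-1820 + 134) + z(0 - 1*(-11), -8) = (-1820 + 134) + (0 - 1*(-11))*(-8) = -1686 + (0 + 11)*(-8) = -1686 + 11*(-8) = -1686 - 88 = -1774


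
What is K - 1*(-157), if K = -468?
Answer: -311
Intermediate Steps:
K - 1*(-157) = -468 - 1*(-157) = -468 + 157 = -311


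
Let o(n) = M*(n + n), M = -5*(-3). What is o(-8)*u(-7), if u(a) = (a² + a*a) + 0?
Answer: -23520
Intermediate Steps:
M = 15
u(a) = 2*a² (u(a) = (a² + a²) + 0 = 2*a² + 0 = 2*a²)
o(n) = 30*n (o(n) = 15*(n + n) = 15*(2*n) = 30*n)
o(-8)*u(-7) = (30*(-8))*(2*(-7)²) = -480*49 = -240*98 = -23520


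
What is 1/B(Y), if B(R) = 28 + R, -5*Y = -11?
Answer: 5/151 ≈ 0.033113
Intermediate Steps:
Y = 11/5 (Y = -1/5*(-11) = 11/5 ≈ 2.2000)
1/B(Y) = 1/(28 + 11/5) = 1/(151/5) = 5/151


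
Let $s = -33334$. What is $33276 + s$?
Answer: $-58$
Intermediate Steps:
$33276 + s = 33276 - 33334 = -58$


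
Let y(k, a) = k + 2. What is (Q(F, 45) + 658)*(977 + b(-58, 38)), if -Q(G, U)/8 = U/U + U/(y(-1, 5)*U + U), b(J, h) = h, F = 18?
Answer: 655690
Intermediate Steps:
y(k, a) = 2 + k
Q(G, U) = -12 (Q(G, U) = -8*(U/U + U/((2 - 1)*U + U)) = -8*(1 + U/(1*U + U)) = -8*(1 + U/(U + U)) = -8*(1 + U/((2*U))) = -8*(1 + U*(1/(2*U))) = -8*(1 + ½) = -8*3/2 = -12)
(Q(F, 45) + 658)*(977 + b(-58, 38)) = (-12 + 658)*(977 + 38) = 646*1015 = 655690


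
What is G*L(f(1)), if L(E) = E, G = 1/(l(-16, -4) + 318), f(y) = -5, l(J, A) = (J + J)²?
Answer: -5/1342 ≈ -0.0037258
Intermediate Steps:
l(J, A) = 4*J² (l(J, A) = (2*J)² = 4*J²)
G = 1/1342 (G = 1/(4*(-16)² + 318) = 1/(4*256 + 318) = 1/(1024 + 318) = 1/1342 ≈ 0.00074516)
G*L(f(1)) = (1/1342)*(-5) = -5/1342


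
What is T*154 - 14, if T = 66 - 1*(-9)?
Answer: 11536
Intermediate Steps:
T = 75 (T = 66 + 9 = 75)
T*154 - 14 = 75*154 - 14 = 11550 - 14 = 11536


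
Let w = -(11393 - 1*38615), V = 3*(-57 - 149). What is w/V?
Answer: -4537/103 ≈ -44.049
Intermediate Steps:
V = -618 (V = 3*(-206) = -618)
w = 27222 (w = -(11393 - 38615) = -1*(-27222) = 27222)
w/V = 27222/(-618) = 27222*(-1/618) = -4537/103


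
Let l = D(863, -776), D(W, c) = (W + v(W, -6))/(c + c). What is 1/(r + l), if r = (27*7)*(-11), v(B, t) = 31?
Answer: -776/1613751 ≈ -0.00048087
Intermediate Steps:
r = -2079 (r = 189*(-11) = -2079)
D(W, c) = (31 + W)/(2*c) (D(W, c) = (W + 31)/(c + c) = (31 + W)/((2*c)) = (31 + W)*(1/(2*c)) = (31 + W)/(2*c))
l = -447/776 (l = (½)*(31 + 863)/(-776) = (½)*(-1/776)*894 = -447/776 ≈ -0.57603)
1/(r + l) = 1/(-2079 - 447/776) = 1/(-1613751/776) = -776/1613751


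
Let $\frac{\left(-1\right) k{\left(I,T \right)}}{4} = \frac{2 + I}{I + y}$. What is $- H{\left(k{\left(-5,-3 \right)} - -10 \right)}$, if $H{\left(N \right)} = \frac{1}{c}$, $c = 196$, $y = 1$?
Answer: $- \frac{1}{196} \approx -0.005102$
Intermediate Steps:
$k{\left(I,T \right)} = - \frac{4 \left(2 + I\right)}{1 + I}$ ($k{\left(I,T \right)} = - 4 \frac{2 + I}{I + 1} = - 4 \frac{2 + I}{1 + I} = - \frac{4 \left(2 + I\right)}{1 + I}$)
$H{\left(N \right)} = \frac{1}{196}$
$- H{\left(k{\left(-5,-3 \right)} - -10 \right)} = \left(-1\right) \frac{1}{196} = - \frac{1}{196}$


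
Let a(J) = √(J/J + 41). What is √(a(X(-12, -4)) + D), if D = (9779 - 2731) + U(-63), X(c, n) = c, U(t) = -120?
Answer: √(6928 + √42) ≈ 83.274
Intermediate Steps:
a(J) = √42 (a(J) = √(1 + 41) = √42)
D = 6928 (D = (9779 - 2731) - 120 = 7048 - 120 = 6928)
√(a(X(-12, -4)) + D) = √(√42 + 6928) = √(6928 + √42)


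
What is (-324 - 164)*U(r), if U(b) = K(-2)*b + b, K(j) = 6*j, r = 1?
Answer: 5368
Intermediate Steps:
U(b) = -11*b (U(b) = (6*(-2))*b + b = -12*b + b = -11*b)
(-324 - 164)*U(r) = (-324 - 164)*(-11*1) = -488*(-11) = 5368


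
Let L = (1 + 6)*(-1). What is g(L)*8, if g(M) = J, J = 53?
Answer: 424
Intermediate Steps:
L = -7 (L = 7*(-1) = -7)
g(M) = 53
g(L)*8 = 53*8 = 424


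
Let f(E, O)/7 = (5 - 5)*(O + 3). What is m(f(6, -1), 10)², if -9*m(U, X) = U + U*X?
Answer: 0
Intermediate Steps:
f(E, O) = 0 (f(E, O) = 7*((5 - 5)*(O + 3)) = 7*(0*(3 + O)) = 7*0 = 0)
m(U, X) = -U/9 - U*X/9 (m(U, X) = -(U + U*X)/9 = -U/9 - U*X/9)
m(f(6, -1), 10)² = (-⅑*0*(1 + 10))² = (-⅑*0*11)² = 0² = 0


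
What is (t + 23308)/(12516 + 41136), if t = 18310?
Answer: 20809/26826 ≈ 0.77570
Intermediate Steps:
(t + 23308)/(12516 + 41136) = (18310 + 23308)/(12516 + 41136) = 41618/53652 = 41618*(1/53652) = 20809/26826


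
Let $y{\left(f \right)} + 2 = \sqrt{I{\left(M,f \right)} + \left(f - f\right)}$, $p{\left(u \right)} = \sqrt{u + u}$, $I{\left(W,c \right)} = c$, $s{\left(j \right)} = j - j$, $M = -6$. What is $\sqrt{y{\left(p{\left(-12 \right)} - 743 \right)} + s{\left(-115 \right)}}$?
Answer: $\sqrt{-2 + \sqrt{-743 + 2 i \sqrt{6}}} \approx 3.5648 + 3.8233 i$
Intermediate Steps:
$s{\left(j \right)} = 0$
$p{\left(u \right)} = \sqrt{2} \sqrt{u}$ ($p{\left(u \right)} = \sqrt{2 u} = \sqrt{2} \sqrt{u}$)
$y{\left(f \right)} = -2 + \sqrt{f}$ ($y{\left(f \right)} = -2 + \sqrt{f + \left(f - f\right)} = -2 + \sqrt{f + 0} = -2 + \sqrt{f}$)
$\sqrt{y{\left(p{\left(-12 \right)} - 743 \right)} + s{\left(-115 \right)}} = \sqrt{\left(-2 + \sqrt{\sqrt{2} \sqrt{-12} - 743}\right) + 0} = \sqrt{\left(-2 + \sqrt{\sqrt{2} \cdot 2 i \sqrt{3} - 743}\right) + 0} = \sqrt{\left(-2 + \sqrt{2 i \sqrt{6} - 743}\right) + 0} = \sqrt{\left(-2 + \sqrt{-743 + 2 i \sqrt{6}}\right) + 0} = \sqrt{-2 + \sqrt{-743 + 2 i \sqrt{6}}}$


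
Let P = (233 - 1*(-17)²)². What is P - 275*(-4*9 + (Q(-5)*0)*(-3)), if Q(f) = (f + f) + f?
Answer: 13036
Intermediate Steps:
P = 3136 (P = (233 - 1*289)² = (233 - 289)² = (-56)² = 3136)
Q(f) = 3*f (Q(f) = 2*f + f = 3*f)
P - 275*(-4*9 + (Q(-5)*0)*(-3)) = 3136 - 275*(-4*9 + ((3*(-5))*0)*(-3)) = 3136 - 275*(-36 - 15*0*(-3)) = 3136 - 275*(-36 + 0*(-3)) = 3136 - 275*(-36 + 0) = 3136 - 275*(-36) = 3136 + 9900 = 13036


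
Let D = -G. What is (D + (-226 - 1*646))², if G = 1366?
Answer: 5008644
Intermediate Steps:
D = -1366 (D = -1*1366 = -1366)
(D + (-226 - 1*646))² = (-1366 + (-226 - 1*646))² = (-1366 + (-226 - 646))² = (-1366 - 872)² = (-2238)² = 5008644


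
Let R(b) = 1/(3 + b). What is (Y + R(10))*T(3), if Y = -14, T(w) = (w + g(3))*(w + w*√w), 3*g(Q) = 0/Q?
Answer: -1629/13 - 1629*√3/13 ≈ -342.35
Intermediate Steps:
g(Q) = 0 (g(Q) = (0/Q)/3 = (⅓)*0 = 0)
T(w) = w*(w + w^(3/2)) (T(w) = (w + 0)*(w + w*√w) = w*(w + w^(3/2)))
(Y + R(10))*T(3) = (-14 + 1/(3 + 10))*(3² + 3^(5/2)) = (-14 + 1/13)*(9 + 9*√3) = -181*(9 + 9*√3)/13 = -1629/13 - 1629*√3/13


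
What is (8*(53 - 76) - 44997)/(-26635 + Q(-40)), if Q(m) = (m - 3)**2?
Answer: 45181/24786 ≈ 1.8228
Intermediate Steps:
Q(m) = (-3 + m)**2
(8*(53 - 76) - 44997)/(-26635 + Q(-40)) = (8*(53 - 76) - 44997)/(-26635 + (-3 - 40)**2) = (8*(-23) - 44997)/(-26635 + (-43)**2) = (-184 - 44997)/(-26635 + 1849) = -45181/(-24786) = -45181*(-1/24786) = 45181/24786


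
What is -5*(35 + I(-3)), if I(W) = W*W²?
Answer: -40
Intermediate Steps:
I(W) = W³
-5*(35 + I(-3)) = -5*(35 + (-3)³) = -5*(35 - 27) = -5*8 = -40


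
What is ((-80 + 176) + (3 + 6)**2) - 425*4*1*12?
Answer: -20223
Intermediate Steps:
((-80 + 176) + (3 + 6)**2) - 425*4*1*12 = (96 + 9**2) - 1700*12 = (96 + 81) - 425*48 = 177 - 20400 = -20223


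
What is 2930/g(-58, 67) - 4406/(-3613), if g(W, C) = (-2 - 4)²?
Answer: 5372353/65034 ≈ 82.608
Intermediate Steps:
g(W, C) = 36 (g(W, C) = (-6)² = 36)
2930/g(-58, 67) - 4406/(-3613) = 2930/36 - 4406/(-3613) = 2930*(1/36) - 4406*(-1/3613) = 1465/18 + 4406/3613 = 5372353/65034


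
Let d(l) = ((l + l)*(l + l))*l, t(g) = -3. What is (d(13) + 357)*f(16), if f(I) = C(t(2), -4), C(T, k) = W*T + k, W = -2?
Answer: 18290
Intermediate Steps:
C(T, k) = k - 2*T (C(T, k) = -2*T + k = k - 2*T)
d(l) = 4*l³ (d(l) = ((2*l)*(2*l))*l = (4*l²)*l = 4*l³)
f(I) = 2 (f(I) = -4 - 2*(-3) = -4 + 6 = 2)
(d(13) + 357)*f(16) = (4*13³ + 357)*2 = (4*2197 + 357)*2 = (8788 + 357)*2 = 9145*2 = 18290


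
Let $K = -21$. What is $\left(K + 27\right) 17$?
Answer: $102$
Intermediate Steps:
$\left(K + 27\right) 17 = \left(-21 + 27\right) 17 = 6 \cdot 17 = 102$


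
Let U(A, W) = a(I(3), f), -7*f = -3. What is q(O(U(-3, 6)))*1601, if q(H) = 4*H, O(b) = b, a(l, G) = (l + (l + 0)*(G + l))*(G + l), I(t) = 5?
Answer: 54754200/49 ≈ 1.1174e+6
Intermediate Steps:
f = 3/7 (f = -⅐*(-3) = 3/7 ≈ 0.42857)
a(l, G) = (G + l)*(l + l*(G + l)) (a(l, G) = (l + l*(G + l))*(G + l) = (G + l)*(l + l*(G + l)))
U(A, W) = 8550/49 (U(A, W) = 5*(3/7 + 5 + (3/7)² + 5² + 2*(3/7)*5) = 5*(3/7 + 5 + 9/49 + 25 + 30/7) = 5*(1710/49) = 8550/49)
q(O(U(-3, 6)))*1601 = (4*(8550/49))*1601 = (34200/49)*1601 = 54754200/49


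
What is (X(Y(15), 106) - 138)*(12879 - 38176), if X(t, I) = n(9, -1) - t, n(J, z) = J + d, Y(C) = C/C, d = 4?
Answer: 3187422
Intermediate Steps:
Y(C) = 1
n(J, z) = 4 + J (n(J, z) = J + 4 = 4 + J)
X(t, I) = 13 - t (X(t, I) = (4 + 9) - t = 13 - t)
(X(Y(15), 106) - 138)*(12879 - 38176) = ((13 - 1*1) - 138)*(12879 - 38176) = ((13 - 1) - 138)*(-25297) = (12 - 138)*(-25297) = -126*(-25297) = 3187422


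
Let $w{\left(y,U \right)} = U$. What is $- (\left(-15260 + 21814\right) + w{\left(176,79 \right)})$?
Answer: $-6633$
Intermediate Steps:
$- (\left(-15260 + 21814\right) + w{\left(176,79 \right)}) = - (\left(-15260 + 21814\right) + 79) = - (6554 + 79) = \left(-1\right) 6633 = -6633$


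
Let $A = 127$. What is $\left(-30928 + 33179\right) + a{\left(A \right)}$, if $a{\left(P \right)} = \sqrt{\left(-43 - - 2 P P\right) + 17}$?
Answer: $2251 + 2 \sqrt{8058} \approx 2430.5$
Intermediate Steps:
$a{\left(P \right)} = \sqrt{-26 + 2 P^{2}}$ ($a{\left(P \right)} = \sqrt{\left(-43 - - 2 P^{2}\right) + 17} = \sqrt{\left(-43 + 2 P^{2}\right) + 17} = \sqrt{-26 + 2 P^{2}}$)
$\left(-30928 + 33179\right) + a{\left(A \right)} = \left(-30928 + 33179\right) + \sqrt{-26 + 2 \cdot 127^{2}} = 2251 + \sqrt{-26 + 2 \cdot 16129} = 2251 + \sqrt{-26 + 32258} = 2251 + \sqrt{32232} = 2251 + 2 \sqrt{8058}$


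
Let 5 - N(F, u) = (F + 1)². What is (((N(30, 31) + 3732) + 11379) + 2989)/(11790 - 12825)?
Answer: -17144/1035 ≈ -16.564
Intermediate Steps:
N(F, u) = 5 - (1 + F)² (N(F, u) = 5 - (F + 1)² = 5 - (1 + F)²)
(((N(30, 31) + 3732) + 11379) + 2989)/(11790 - 12825) = ((((5 - (1 + 30)²) + 3732) + 11379) + 2989)/(11790 - 12825) = ((((5 - 1*31²) + 3732) + 11379) + 2989)/(-1035) = ((((5 - 1*961) + 3732) + 11379) + 2989)*(-1/1035) = ((((5 - 961) + 3732) + 11379) + 2989)*(-1/1035) = (((-956 + 3732) + 11379) + 2989)*(-1/1035) = ((2776 + 11379) + 2989)*(-1/1035) = (14155 + 2989)*(-1/1035) = 17144*(-1/1035) = -17144/1035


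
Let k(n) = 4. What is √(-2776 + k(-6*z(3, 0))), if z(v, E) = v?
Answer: 6*I*√77 ≈ 52.65*I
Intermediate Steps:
√(-2776 + k(-6*z(3, 0))) = √(-2776 + 4) = √(-2772) = 6*I*√77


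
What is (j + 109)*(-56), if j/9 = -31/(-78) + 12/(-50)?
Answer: -2009588/325 ≈ -6183.3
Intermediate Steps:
j = 921/650 (j = 9*(-31/(-78) + 12/(-50)) = 9*(-31*(-1/78) + 12*(-1/50)) = 9*(31/78 - 6/25) = 9*(307/1950) = 921/650 ≈ 1.4169)
(j + 109)*(-56) = (921/650 + 109)*(-56) = (71771/650)*(-56) = -2009588/325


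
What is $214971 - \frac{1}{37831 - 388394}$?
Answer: $\frac{75360878674}{350563} \approx 2.1497 \cdot 10^{5}$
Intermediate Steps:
$214971 - \frac{1}{37831 - 388394} = 214971 - \frac{1}{-350563} = 214971 - - \frac{1}{350563} = 214971 + \frac{1}{350563} = \frac{75360878674}{350563}$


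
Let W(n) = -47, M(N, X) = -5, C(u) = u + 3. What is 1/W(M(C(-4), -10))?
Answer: -1/47 ≈ -0.021277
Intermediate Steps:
C(u) = 3 + u
1/W(M(C(-4), -10)) = 1/(-47) = -1/47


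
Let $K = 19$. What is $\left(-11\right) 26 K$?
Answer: $-5434$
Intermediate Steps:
$\left(-11\right) 26 K = \left(-11\right) 26 \cdot 19 = \left(-286\right) 19 = -5434$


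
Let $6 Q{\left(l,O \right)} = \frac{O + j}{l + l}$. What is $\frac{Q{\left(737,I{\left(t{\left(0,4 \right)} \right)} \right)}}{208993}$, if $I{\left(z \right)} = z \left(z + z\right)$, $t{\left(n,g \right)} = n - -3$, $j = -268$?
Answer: $- \frac{125}{924167046} \approx -1.3526 \cdot 10^{-7}$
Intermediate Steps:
$t{\left(n,g \right)} = 3 + n$ ($t{\left(n,g \right)} = n + 3 = 3 + n$)
$I{\left(z \right)} = 2 z^{2}$ ($I{\left(z \right)} = z 2 z = 2 z^{2}$)
$Q{\left(l,O \right)} = \frac{-268 + O}{12 l}$ ($Q{\left(l,O \right)} = \frac{\left(O - 268\right) \frac{1}{l + l}}{6} = \frac{\left(-268 + O\right) \frac{1}{2 l}}{6} = \frac{\frac{1}{2} \frac{1}{l} \left(-268 + O\right)}{6} = \frac{-268 + O}{12 l}$)
$\frac{Q{\left(737,I{\left(t{\left(0,4 \right)} \right)} \right)}}{208993} = \frac{\frac{1}{12} \cdot \frac{1}{737} \left(-268 + 2 \left(3 + 0\right)^{2}\right)}{208993} = \frac{1}{12} \cdot \frac{1}{737} \left(-268 + 2 \cdot 3^{2}\right) \frac{1}{208993} = \frac{1}{12} \cdot \frac{1}{737} \left(-268 + 2 \cdot 9\right) \frac{1}{208993} = \frac{1}{12} \cdot \frac{1}{737} \left(-268 + 18\right) \frac{1}{208993} = \frac{1}{12} \cdot \frac{1}{737} \left(-250\right) \frac{1}{208993} = \left(- \frac{125}{4422}\right) \frac{1}{208993} = - \frac{125}{924167046}$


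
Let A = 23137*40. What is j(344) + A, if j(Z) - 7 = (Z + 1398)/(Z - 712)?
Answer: 170288737/184 ≈ 9.2548e+5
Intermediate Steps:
j(Z) = 7 + (1398 + Z)/(-712 + Z) (j(Z) = 7 + (Z + 1398)/(Z - 712) = 7 + (1398 + Z)/(-712 + Z))
A = 925480
j(344) + A = 2*(-1793 + 4*344)/(-712 + 344) + 925480 = 2*(-1793 + 1376)/(-368) + 925480 = 2*(-1/368)*(-417) + 925480 = 417/184 + 925480 = 170288737/184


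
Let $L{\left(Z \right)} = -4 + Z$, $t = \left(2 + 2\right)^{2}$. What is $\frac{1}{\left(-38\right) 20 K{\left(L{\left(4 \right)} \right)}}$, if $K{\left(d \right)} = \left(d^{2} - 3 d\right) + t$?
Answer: $- \frac{1}{12160} \approx -8.2237 \cdot 10^{-5}$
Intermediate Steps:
$t = 16$ ($t = 4^{2} = 16$)
$K{\left(d \right)} = 16 + d^{2} - 3 d$ ($K{\left(d \right)} = \left(d^{2} - 3 d\right) + 16 = 16 + d^{2} - 3 d$)
$\frac{1}{\left(-38\right) 20 K{\left(L{\left(4 \right)} \right)}} = \frac{1}{\left(-38\right) 20 \left(16 + \left(-4 + 4\right)^{2} - 3 \left(-4 + 4\right)\right)} = \frac{1}{\left(-760\right) \left(16 + 0^{2} - 0\right)} = \frac{1}{\left(-760\right) \left(16 + 0 + 0\right)} = \frac{1}{\left(-760\right) 16} = \frac{1}{-12160} = - \frac{1}{12160}$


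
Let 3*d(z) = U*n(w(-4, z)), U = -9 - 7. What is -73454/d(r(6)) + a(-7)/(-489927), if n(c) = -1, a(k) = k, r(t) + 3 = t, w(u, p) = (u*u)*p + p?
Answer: -53980646731/3919416 ≈ -13773.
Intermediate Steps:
w(u, p) = p + p*u² (w(u, p) = u²*p + p = p*u² + p = p + p*u²)
r(t) = -3 + t
U = -16
d(z) = 16/3 (d(z) = (-16*(-1))/3 = (⅓)*16 = 16/3)
-73454/d(r(6)) + a(-7)/(-489927) = -73454/16/3 - 7/(-489927) = -73454*3/16 - 7*(-1/489927) = -110181/8 + 7/489927 = -53980646731/3919416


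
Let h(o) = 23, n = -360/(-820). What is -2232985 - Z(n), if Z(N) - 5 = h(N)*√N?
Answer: -2232990 - 69*√82/41 ≈ -2.2330e+6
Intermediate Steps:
n = 18/41 (n = -360*(-1/820) = 18/41 ≈ 0.43902)
Z(N) = 5 + 23*√N
-2232985 - Z(n) = -2232985 - (5 + 23*√(18/41)) = -2232985 - (5 + 23*(3*√82/41)) = -2232985 - (5 + 69*√82/41) = -2232985 + (-5 - 69*√82/41) = -2232990 - 69*√82/41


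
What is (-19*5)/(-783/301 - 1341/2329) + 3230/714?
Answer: 536713805/15590736 ≈ 34.425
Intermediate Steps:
(-19*5)/(-783/301 - 1341/2329) + 3230/714 = -95/(-783*1/301 - 1341*1/2329) + 3230*(1/714) = -95/(-783/301 - 1341/2329) + 95/21 = -95/(-2227248/701029) + 95/21 = -95*(-701029/2227248) + 95/21 = 66597755/2227248 + 95/21 = 536713805/15590736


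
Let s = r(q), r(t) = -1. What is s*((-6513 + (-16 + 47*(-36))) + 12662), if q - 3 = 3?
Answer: -4441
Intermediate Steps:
q = 6 (q = 3 + 3 = 6)
s = -1
s*((-6513 + (-16 + 47*(-36))) + 12662) = -((-6513 + (-16 + 47*(-36))) + 12662) = -((-6513 + (-16 - 1692)) + 12662) = -((-6513 - 1708) + 12662) = -(-8221 + 12662) = -1*4441 = -4441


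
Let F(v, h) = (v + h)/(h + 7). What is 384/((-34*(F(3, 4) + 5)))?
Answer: -1056/527 ≈ -2.0038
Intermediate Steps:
F(v, h) = (h + v)/(7 + h)
384/((-34*(F(3, 4) + 5))) = 384/((-34*((4 + 3)/(7 + 4) + 5))) = 384/((-34*(7/11 + 5))) = 384/((-34*62/11)) = 384/(-2108/11) = 384*(-11/2108) = -1056/527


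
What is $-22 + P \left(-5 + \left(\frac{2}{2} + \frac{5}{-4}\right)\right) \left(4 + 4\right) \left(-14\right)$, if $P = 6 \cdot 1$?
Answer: $3506$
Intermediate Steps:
$P = 6$
$-22 + P \left(-5 + \left(\frac{2}{2} + \frac{5}{-4}\right)\right) \left(4 + 4\right) \left(-14\right) = -22 + 6 \left(-5 + \left(\frac{2}{2} + \frac{5}{-4}\right)\right) \left(4 + 4\right) \left(-14\right) = -22 + 6 \left(-5 + \left(2 \cdot \frac{1}{2} + 5 \left(- \frac{1}{4}\right)\right)\right) 8 \left(-14\right) = -22 + 6 \left(-5 + \left(1 - \frac{5}{4}\right)\right) 8 \left(-14\right) = -22 + 6 \left(-5 - \frac{1}{4}\right) 8 \left(-14\right) = -22 + 6 \left(\left(- \frac{21}{4}\right) 8\right) \left(-14\right) = -22 + 6 \left(-42\right) \left(-14\right) = -22 - -3528 = -22 + 3528 = 3506$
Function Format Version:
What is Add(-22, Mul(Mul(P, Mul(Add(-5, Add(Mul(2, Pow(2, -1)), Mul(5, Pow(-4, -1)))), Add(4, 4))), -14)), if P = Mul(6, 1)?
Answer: 3506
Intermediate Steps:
P = 6
Add(-22, Mul(Mul(P, Mul(Add(-5, Add(Mul(2, Pow(2, -1)), Mul(5, Pow(-4, -1)))), Add(4, 4))), -14)) = Add(-22, Mul(Mul(6, Mul(Add(-5, Add(Mul(2, Pow(2, -1)), Mul(5, Pow(-4, -1)))), Add(4, 4))), -14)) = Add(-22, Mul(Mul(6, Mul(Add(-5, Add(Mul(2, Rational(1, 2)), Mul(5, Rational(-1, 4)))), 8)), -14)) = Add(-22, Mul(Mul(6, Mul(Add(-5, Add(1, Rational(-5, 4))), 8)), -14)) = Add(-22, Mul(Mul(6, Mul(Add(-5, Rational(-1, 4)), 8)), -14)) = Add(-22, Mul(Mul(6, Mul(Rational(-21, 4), 8)), -14)) = Add(-22, Mul(Mul(6, -42), -14)) = Add(-22, Mul(-252, -14)) = Add(-22, 3528) = 3506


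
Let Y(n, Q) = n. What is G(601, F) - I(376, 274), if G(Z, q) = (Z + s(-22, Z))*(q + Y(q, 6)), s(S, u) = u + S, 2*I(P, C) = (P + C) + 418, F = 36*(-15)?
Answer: -1274934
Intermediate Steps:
F = -540
I(P, C) = 209 + C/2 + P/2 (I(P, C) = ((P + C) + 418)/2 = ((C + P) + 418)/2 = (418 + C + P)/2 = 209 + C/2 + P/2)
s(S, u) = S + u
G(Z, q) = 2*q*(-22 + 2*Z) (G(Z, q) = (Z + (-22 + Z))*(q + q) = (-22 + 2*Z)*(2*q) = 2*q*(-22 + 2*Z))
G(601, F) - I(376, 274) = 4*(-540)*(-11 + 601) - (209 + (½)*274 + (½)*376) = 4*(-540)*590 - (209 + 137 + 188) = -1274400 - 1*534 = -1274400 - 534 = -1274934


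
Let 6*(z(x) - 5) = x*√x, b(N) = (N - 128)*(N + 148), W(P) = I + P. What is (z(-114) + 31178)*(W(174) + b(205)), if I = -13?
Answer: 852605586 - 519498*I*√114 ≈ 8.5261e+8 - 5.5467e+6*I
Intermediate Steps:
W(P) = -13 + P
b(N) = (-128 + N)*(148 + N)
z(x) = 5 + x^(3/2)/6 (z(x) = 5 + (x*√x)/6 = 5 + x^(3/2)/6)
(z(-114) + 31178)*(W(174) + b(205)) = ((5 + (-114)^(3/2)/6) + 31178)*((-13 + 174) + (-18944 + 205² + 20*205)) = ((5 + (-114*I*√114)/6) + 31178)*(161 + (-18944 + 42025 + 4100)) = ((5 - 19*I*√114) + 31178)*(161 + 27181) = (31183 - 19*I*√114)*27342 = 852605586 - 519498*I*√114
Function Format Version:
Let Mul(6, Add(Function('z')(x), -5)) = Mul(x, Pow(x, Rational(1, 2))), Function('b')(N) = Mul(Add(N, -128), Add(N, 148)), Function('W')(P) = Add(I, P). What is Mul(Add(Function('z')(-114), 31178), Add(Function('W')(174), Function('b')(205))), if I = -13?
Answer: Add(852605586, Mul(-519498, I, Pow(114, Rational(1, 2)))) ≈ Add(8.5261e+8, Mul(-5.5467e+6, I))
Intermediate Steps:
Function('W')(P) = Add(-13, P)
Function('b')(N) = Mul(Add(-128, N), Add(148, N))
Function('z')(x) = Add(5, Mul(Rational(1, 6), Pow(x, Rational(3, 2)))) (Function('z')(x) = Add(5, Mul(Rational(1, 6), Mul(x, Pow(x, Rational(1, 2))))) = Add(5, Mul(Rational(1, 6), Pow(x, Rational(3, 2)))))
Mul(Add(Function('z')(-114), 31178), Add(Function('W')(174), Function('b')(205))) = Mul(Add(Add(5, Mul(Rational(1, 6), Pow(-114, Rational(3, 2)))), 31178), Add(Add(-13, 174), Add(-18944, Pow(205, 2), Mul(20, 205)))) = Mul(Add(Add(5, Mul(Rational(1, 6), Mul(-114, I, Pow(114, Rational(1, 2))))), 31178), Add(161, Add(-18944, 42025, 4100))) = Mul(Add(Add(5, Mul(-19, I, Pow(114, Rational(1, 2)))), 31178), Add(161, 27181)) = Mul(Add(31183, Mul(-19, I, Pow(114, Rational(1, 2)))), 27342) = Add(852605586, Mul(-519498, I, Pow(114, Rational(1, 2))))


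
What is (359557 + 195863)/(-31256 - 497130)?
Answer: -277710/264193 ≈ -1.0512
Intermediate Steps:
(359557 + 195863)/(-31256 - 497130) = 555420/(-528386) = 555420*(-1/528386) = -277710/264193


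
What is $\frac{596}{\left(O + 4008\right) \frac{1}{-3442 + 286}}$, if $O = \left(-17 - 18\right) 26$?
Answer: $- \frac{940488}{1549} \approx -607.16$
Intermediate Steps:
$O = -910$ ($O = \left(-35\right) 26 = -910$)
$\frac{596}{\left(O + 4008\right) \frac{1}{-3442 + 286}} = \frac{596}{\left(-910 + 4008\right) \frac{1}{-3442 + 286}} = \frac{596}{3098 \frac{1}{-3156}} = \frac{596}{3098 \left(- \frac{1}{3156}\right)} = \frac{596}{- \frac{1549}{1578}} = 596 \left(- \frac{1578}{1549}\right) = - \frac{940488}{1549}$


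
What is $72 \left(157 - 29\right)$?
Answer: $9216$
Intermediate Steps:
$72 \left(157 - 29\right) = 72 \cdot 128 = 9216$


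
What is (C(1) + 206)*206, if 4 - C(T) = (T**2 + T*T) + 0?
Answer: 42848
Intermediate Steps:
C(T) = 4 - 2*T**2 (C(T) = 4 - ((T**2 + T*T) + 0) = 4 - ((T**2 + T**2) + 0) = 4 - (2*T**2 + 0) = 4 - 2*T**2)
(C(1) + 206)*206 = ((4 - 2*1**2) + 206)*206 = ((4 - 2*1) + 206)*206 = ((4 - 2) + 206)*206 = (2 + 206)*206 = 208*206 = 42848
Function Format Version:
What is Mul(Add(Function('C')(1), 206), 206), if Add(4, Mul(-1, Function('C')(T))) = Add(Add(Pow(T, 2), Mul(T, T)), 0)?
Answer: 42848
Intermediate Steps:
Function('C')(T) = Add(4, Mul(-2, Pow(T, 2))) (Function('C')(T) = Add(4, Mul(-1, Add(Add(Pow(T, 2), Mul(T, T)), 0))) = Add(4, Mul(-1, Add(Add(Pow(T, 2), Pow(T, 2)), 0))) = Add(4, Mul(-1, Add(Mul(2, Pow(T, 2)), 0))) = Add(4, Mul(-1, Mul(2, Pow(T, 2)))) = Add(4, Mul(-2, Pow(T, 2))))
Mul(Add(Function('C')(1), 206), 206) = Mul(Add(Add(4, Mul(-2, Pow(1, 2))), 206), 206) = Mul(Add(Add(4, Mul(-2, 1)), 206), 206) = Mul(Add(Add(4, -2), 206), 206) = Mul(Add(2, 206), 206) = Mul(208, 206) = 42848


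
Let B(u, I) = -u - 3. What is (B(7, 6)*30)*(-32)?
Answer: 9600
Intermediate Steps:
B(u, I) = -3 - u
(B(7, 6)*30)*(-32) = ((-3 - 1*7)*30)*(-32) = ((-3 - 7)*30)*(-32) = -10*30*(-32) = -300*(-32) = 9600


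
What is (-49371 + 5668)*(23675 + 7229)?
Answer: -1350597512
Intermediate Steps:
(-49371 + 5668)*(23675 + 7229) = -43703*30904 = -1350597512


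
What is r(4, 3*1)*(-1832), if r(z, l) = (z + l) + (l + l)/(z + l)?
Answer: -100760/7 ≈ -14394.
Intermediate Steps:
r(z, l) = l + z + 2*l/(l + z) (r(z, l) = (l + z) + (2*l)/(l + z) = (l + z) + 2*l/(l + z) = l + z + 2*l/(l + z))
r(4, 3*1)*(-1832) = (((3*1)² + 4² + 2*(3*1) + 2*(3*1)*4)/(3*1 + 4))*(-1832) = ((3² + 16 + 2*3 + 2*3*4)/(3 + 4))*(-1832) = ((9 + 16 + 6 + 24)/7)*(-1832) = ((⅐)*55)*(-1832) = (55/7)*(-1832) = -100760/7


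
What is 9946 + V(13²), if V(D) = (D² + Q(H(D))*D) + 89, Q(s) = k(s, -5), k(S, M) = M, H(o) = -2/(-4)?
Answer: 37751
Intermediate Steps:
H(o) = ½ (H(o) = -2*(-¼) = ½)
Q(s) = -5
V(D) = 89 + D² - 5*D (V(D) = (D² - 5*D) + 89 = 89 + D² - 5*D)
9946 + V(13²) = 9946 + (89 + (13²)² - 5*13²) = 9946 + (89 + 169² - 5*169) = 9946 + (89 + 28561 - 845) = 9946 + 27805 = 37751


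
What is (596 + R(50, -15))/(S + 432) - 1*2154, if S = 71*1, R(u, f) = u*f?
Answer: -1083616/503 ≈ -2154.3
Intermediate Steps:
R(u, f) = f*u
S = 71
(596 + R(50, -15))/(S + 432) - 1*2154 = (596 - 15*50)/(71 + 432) - 1*2154 = (596 - 750)/503 - 2154 = -154*1/503 - 2154 = -154/503 - 2154 = -1083616/503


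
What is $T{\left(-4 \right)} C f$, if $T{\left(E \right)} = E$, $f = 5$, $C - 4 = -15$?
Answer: $220$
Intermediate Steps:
$C = -11$ ($C = 4 - 15 = -11$)
$T{\left(-4 \right)} C f = \left(-4\right) \left(-11\right) 5 = 44 \cdot 5 = 220$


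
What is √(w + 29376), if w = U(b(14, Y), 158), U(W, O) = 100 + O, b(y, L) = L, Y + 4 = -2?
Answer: √29634 ≈ 172.15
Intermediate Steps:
Y = -6 (Y = -4 - 2 = -6)
w = 258 (w = 100 + 158 = 258)
√(w + 29376) = √(258 + 29376) = √29634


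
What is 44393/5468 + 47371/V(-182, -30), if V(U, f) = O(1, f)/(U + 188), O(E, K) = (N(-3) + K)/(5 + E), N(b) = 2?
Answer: -2330910901/38276 ≈ -60897.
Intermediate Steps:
O(E, K) = (2 + K)/(5 + E)
V(U, f) = (⅓ + f/6)/(188 + U) (V(U, f) = ((2 + f)/(5 + 1))/(U + 188) = ((2 + f)/6)/(188 + U) = (⅓ + f/6)/(188 + U))
44393/5468 + 47371/V(-182, -30) = 44393/5468 + 47371/(((2 - 30)/(6*(188 - 182)))) = 44393*(1/5468) + 47371/(((⅙)*(-28)/6)) = 44393/5468 + 47371/(((⅙)*(⅙)*(-28))) = 44393/5468 + 47371/(-7/9) = 44393/5468 + 47371*(-9/7) = 44393/5468 - 426339/7 = -2330910901/38276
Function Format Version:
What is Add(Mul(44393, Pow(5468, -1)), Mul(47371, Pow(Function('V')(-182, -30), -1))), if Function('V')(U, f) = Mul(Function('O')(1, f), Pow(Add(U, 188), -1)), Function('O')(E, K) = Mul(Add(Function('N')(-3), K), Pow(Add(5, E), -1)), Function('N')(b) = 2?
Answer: Rational(-2330910901, 38276) ≈ -60897.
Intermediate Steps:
Function('O')(E, K) = Mul(Pow(Add(5, E), -1), Add(2, K)) (Function('O')(E, K) = Mul(Add(2, K), Pow(Add(5, E), -1)) = Mul(Pow(Add(5, E), -1), Add(2, K)))
Function('V')(U, f) = Mul(Pow(Add(188, U), -1), Add(Rational(1, 3), Mul(Rational(1, 6), f))) (Function('V')(U, f) = Mul(Mul(Pow(Add(5, 1), -1), Add(2, f)), Pow(Add(U, 188), -1)) = Mul(Mul(Pow(6, -1), Add(2, f)), Pow(Add(188, U), -1)) = Mul(Mul(Rational(1, 6), Add(2, f)), Pow(Add(188, U), -1)) = Mul(Add(Rational(1, 3), Mul(Rational(1, 6), f)), Pow(Add(188, U), -1)) = Mul(Pow(Add(188, U), -1), Add(Rational(1, 3), Mul(Rational(1, 6), f))))
Add(Mul(44393, Pow(5468, -1)), Mul(47371, Pow(Function('V')(-182, -30), -1))) = Add(Mul(44393, Pow(5468, -1)), Mul(47371, Pow(Mul(Rational(1, 6), Pow(Add(188, -182), -1), Add(2, -30)), -1))) = Add(Mul(44393, Rational(1, 5468)), Mul(47371, Pow(Mul(Rational(1, 6), Pow(6, -1), -28), -1))) = Add(Rational(44393, 5468), Mul(47371, Pow(Mul(Rational(1, 6), Rational(1, 6), -28), -1))) = Add(Rational(44393, 5468), Mul(47371, Pow(Rational(-7, 9), -1))) = Add(Rational(44393, 5468), Mul(47371, Rational(-9, 7))) = Add(Rational(44393, 5468), Rational(-426339, 7)) = Rational(-2330910901, 38276)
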